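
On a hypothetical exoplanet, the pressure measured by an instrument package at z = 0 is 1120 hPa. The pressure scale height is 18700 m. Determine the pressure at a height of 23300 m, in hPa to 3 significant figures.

P ≈ 322 hPa

Barometric formula: P = P₀ exp(−z/H).
z/H = 23300/18700 = 1.2460; exp(−1.2460) = 0.28765.
P = 1120 × 0.28765 = 322.17 hPa.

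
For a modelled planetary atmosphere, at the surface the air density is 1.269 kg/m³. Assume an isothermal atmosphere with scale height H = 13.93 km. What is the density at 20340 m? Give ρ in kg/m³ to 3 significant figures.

ρ ≈ 0.295 kg/m³

In an isothermal atmosphere, density decays like pressure: ρ = ρ₀ exp(−z/H).
z/H = 20340/13930 = 1.4602; exp(−1.4602) = 0.23219.
ρ = 1.269 × 0.23219 = 0.29465 kg/m³.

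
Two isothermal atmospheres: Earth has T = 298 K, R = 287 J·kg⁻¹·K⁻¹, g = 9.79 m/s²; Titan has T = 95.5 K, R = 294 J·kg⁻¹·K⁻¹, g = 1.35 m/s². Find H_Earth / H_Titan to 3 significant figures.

H_Earth/H_Titan ≈ 0.420

H = RT/g for each body.
H_Earth = 287 × 298 / 9.79 = 8736.1 m.
H_Titan = 294 × 95.5 / 1.35 = 20798 m.
H_Earth/H_Titan = 8736.1/20798 = 0.42005.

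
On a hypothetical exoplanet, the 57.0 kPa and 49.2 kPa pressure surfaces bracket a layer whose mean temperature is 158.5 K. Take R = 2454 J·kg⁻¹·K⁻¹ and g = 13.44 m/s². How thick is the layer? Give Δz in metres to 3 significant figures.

Hypsometric equation: Δz = (R T̄/g) ln(P₁/P₂).
R T̄/g = 2454 × 158.5 / 13.44 = 28940 m.
ln(57.0/49.2) = ln(1.1585) = 0.14713.
Δz = 28940 × 0.14713 = 4257.9 m.

Δz ≈ 4260 m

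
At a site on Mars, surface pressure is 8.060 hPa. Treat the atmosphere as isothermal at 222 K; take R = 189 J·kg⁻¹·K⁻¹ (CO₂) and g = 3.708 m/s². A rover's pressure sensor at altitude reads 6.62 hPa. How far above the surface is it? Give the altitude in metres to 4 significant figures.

Scale height: H = RT/g = 189 × 222 / 3.708 = 11316 m.
Invert the barometric formula: z = H ln(P₀/P).
P₀/P = 8.060/6.62 = 1.2175; ln(1.2175) = 0.19680.
z = 11316 × 0.19680 = 2227.0 m.

z ≈ 2227 m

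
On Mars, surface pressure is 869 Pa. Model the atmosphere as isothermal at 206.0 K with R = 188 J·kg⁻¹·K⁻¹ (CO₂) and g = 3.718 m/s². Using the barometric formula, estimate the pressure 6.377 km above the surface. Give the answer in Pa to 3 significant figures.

Scale height: H = RT/g = 188 × 206.0 / 3.718 = 10416 m.
Barometric formula: P = P₀ exp(−z/H).
z/H = 6377.0/10416 = 0.61223; exp(−0.61223) = 0.54214.
P = 869 × 0.54214 = 471.12 Pa.

P ≈ 471 Pa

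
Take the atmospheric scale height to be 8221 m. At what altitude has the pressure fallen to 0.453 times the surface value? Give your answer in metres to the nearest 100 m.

z ≈ 6500 m

Set P/P₀ = exp(−z/H) = 0.453, so z = −H ln(0.453).
−ln(0.453) = 0.79186; z = 8221.0 × 0.79186 = 6509.9 m.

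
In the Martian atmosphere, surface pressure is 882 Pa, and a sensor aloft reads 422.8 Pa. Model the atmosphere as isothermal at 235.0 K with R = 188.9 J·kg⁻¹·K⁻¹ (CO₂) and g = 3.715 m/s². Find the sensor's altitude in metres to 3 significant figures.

z ≈ 8790 m

Scale height: H = RT/g = 188.9 × 235.0 / 3.715 = 11949 m.
Invert the barometric formula: z = H ln(P₀/P).
P₀/P = 882/422.8 = 2.0861; ln(2.0861) = 0.73530.
z = 11949 × 0.73530 = 8786.1 m.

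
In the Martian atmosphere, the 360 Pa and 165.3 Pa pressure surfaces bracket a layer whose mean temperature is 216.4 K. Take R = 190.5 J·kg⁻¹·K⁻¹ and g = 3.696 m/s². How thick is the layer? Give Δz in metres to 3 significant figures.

Hypsometric equation: Δz = (R T̄/g) ln(P₁/P₂).
R T̄/g = 190.5 × 216.4 / 3.696 = 11154 m.
ln(360/165.3) = ln(2.1779) = 0.77836.
Δz = 11154 × 0.77836 = 8681.8 m.

Δz ≈ 8680 m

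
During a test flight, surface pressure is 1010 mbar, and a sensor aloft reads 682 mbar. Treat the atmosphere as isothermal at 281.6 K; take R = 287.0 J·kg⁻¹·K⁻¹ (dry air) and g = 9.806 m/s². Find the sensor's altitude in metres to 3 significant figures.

Scale height: H = RT/g = 287.0 × 281.6 / 9.806 = 8241.8 m.
Invert the barometric formula: z = H ln(P₀/P).
P₀/P = 1010/682 = 1.4809; ln(1.4809) = 0.39265.
z = 8241.8 × 0.39265 = 3236.1 m.

z ≈ 3240 m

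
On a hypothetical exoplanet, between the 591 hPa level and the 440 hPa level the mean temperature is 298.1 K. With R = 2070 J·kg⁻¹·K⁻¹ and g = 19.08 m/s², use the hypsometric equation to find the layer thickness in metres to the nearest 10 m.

Hypsometric equation: Δz = (R T̄/g) ln(P₁/P₂).
R T̄/g = 2070 × 298.1 / 19.08 = 32341 m.
ln(591/440) = ln(1.3432) = 0.29505.
Δz = 32341 × 0.29505 = 9542.2 m.

Δz ≈ 9540 m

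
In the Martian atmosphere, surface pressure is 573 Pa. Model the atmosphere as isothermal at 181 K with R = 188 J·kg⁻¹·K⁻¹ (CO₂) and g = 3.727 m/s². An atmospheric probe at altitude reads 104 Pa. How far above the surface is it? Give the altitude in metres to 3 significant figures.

Scale height: H = RT/g = 188 × 181 / 3.727 = 9130.1 m.
Invert the barometric formula: z = H ln(P₀/P).
P₀/P = 573/104 = 5.5096; ln(5.5096) = 1.7065.
z = 9130.1 × 1.7065 = 15581 m.

z ≈ 15600 m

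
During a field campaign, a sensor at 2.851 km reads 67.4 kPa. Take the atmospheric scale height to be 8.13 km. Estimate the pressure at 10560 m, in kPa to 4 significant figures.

P ≈ 26.11 kPa

Between two levels, P₂ = P₁ exp(−Δz/H) with Δz = z₂ − z₁.
Δz = 10560 − 2851.0 = 7709.0 m; Δz/H = 7709.0/8130.0 = 0.94822.
P₂ = 67.4 × exp(−0.94822) = 67.4 × 0.38743 = 26.113 kPa.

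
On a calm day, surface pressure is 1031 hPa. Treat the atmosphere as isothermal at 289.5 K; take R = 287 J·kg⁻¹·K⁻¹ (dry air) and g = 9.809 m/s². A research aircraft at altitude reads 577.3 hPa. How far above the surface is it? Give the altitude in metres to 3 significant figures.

z ≈ 4910 m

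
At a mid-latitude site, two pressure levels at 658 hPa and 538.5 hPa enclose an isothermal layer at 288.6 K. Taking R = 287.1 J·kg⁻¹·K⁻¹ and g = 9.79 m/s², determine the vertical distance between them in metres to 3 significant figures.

Hypsometric equation: Δz = (R T̄/g) ln(P₁/P₂).
R T̄/g = 287.1 × 288.6 / 9.79 = 8463.4 m.
ln(658/538.5) = ln(1.2219) = 0.20041.
Δz = 8463.4 × 0.20041 = 1696.1 m.

Δz ≈ 1700 m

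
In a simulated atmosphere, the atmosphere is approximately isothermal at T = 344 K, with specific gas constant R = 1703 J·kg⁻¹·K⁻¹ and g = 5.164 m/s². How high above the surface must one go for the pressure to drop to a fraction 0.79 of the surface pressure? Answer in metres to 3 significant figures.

Scale height: H = RT/g = 1703 × 344 / 5.164 = 113450 m.
Set P/P₀ = exp(−z/H) = 0.79, so z = −H ln(0.79).
−ln(0.79) = 0.23572; z = 113450 × 0.23572 = 26742 m.

z ≈ 26700 m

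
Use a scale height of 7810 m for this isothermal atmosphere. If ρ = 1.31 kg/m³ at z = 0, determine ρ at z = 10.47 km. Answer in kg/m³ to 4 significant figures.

In an isothermal atmosphere, density decays like pressure: ρ = ρ₀ exp(−z/H).
z/H = 10470/7810.0 = 1.3406; exp(−1.3406) = 0.26169.
ρ = 1.31 × 0.26169 = 0.34281 kg/m³.

ρ ≈ 0.3428 kg/m³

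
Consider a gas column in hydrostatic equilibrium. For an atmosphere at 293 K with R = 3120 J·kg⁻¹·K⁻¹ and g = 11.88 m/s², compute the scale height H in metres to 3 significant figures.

H ≈ 76900 m

The scale height of an isothermal atmosphere is H = RT/g.
H = 3120 × 293 / 11.88 = 914160/11.88 = 76949 m.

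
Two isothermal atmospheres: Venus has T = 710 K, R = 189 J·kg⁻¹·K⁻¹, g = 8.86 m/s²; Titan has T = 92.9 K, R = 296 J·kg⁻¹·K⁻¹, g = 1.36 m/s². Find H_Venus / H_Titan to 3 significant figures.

H_Venus/H_Titan ≈ 0.749

H = RT/g for each body.
H_Venus = 189 × 710 / 8.86 = 15146 m.
H_Titan = 296 × 92.9 / 1.36 = 20219 m.
H_Venus/H_Titan = 15146/20219 = 0.74910.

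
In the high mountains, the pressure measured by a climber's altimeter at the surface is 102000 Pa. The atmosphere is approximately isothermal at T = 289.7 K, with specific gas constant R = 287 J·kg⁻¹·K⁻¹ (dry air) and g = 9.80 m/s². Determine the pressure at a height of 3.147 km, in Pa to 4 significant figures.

P ≈ 70390 Pa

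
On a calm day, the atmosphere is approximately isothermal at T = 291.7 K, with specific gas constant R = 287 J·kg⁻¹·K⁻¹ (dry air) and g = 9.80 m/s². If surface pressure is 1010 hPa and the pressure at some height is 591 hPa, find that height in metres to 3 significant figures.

z ≈ 4580 m

Scale height: H = RT/g = 287 × 291.7 / 9.80 = 8542.6 m.
Invert the barometric formula: z = H ln(P₀/P).
P₀/P = 1010/591 = 1.7090; ln(1.7090) = 0.53591.
z = 8542.6 × 0.53591 = 4578.1 m.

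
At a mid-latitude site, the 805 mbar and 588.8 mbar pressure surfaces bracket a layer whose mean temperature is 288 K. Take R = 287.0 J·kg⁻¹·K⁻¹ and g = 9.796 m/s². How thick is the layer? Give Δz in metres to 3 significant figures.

Hypsometric equation: Δz = (R T̄/g) ln(P₁/P₂).
R T̄/g = 287.0 × 288 / 9.796 = 8437.7 m.
ln(805/588.8) = ln(1.3672) = 0.31276.
Δz = 8437.7 × 0.31276 = 2639.0 m.

Δz ≈ 2640 m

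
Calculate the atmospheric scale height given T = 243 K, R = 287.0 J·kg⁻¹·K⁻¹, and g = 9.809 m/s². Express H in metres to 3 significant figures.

The scale height of an isothermal atmosphere is H = RT/g.
H = 287.0 × 243 / 9.809 = 69741/9.809 = 7109.9 m.

H ≈ 7110 m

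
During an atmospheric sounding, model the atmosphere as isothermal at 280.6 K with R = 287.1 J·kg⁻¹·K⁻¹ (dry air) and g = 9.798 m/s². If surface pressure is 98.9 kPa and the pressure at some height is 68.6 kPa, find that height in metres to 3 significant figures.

z ≈ 3010 m

Scale height: H = RT/g = 287.1 × 280.6 / 9.798 = 8222.1 m.
Invert the barometric formula: z = H ln(P₀/P).
P₀/P = 98.9/68.6 = 1.4417; ln(1.4417) = 0.36582.
z = 8222.1 × 0.36582 = 3007.8 m.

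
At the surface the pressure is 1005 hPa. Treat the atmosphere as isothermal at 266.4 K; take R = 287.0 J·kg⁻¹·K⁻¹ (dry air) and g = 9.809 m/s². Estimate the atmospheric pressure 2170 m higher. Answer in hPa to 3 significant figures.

Scale height: H = RT/g = 287.0 × 266.4 / 9.809 = 7794.6 m.
Barometric formula: P = P₀ exp(−z/H).
z/H = 2170.0/7794.6 = 0.27840; exp(−0.27840) = 0.75699.
P = 1005 × 0.75699 = 760.77 hPa.

P ≈ 761 hPa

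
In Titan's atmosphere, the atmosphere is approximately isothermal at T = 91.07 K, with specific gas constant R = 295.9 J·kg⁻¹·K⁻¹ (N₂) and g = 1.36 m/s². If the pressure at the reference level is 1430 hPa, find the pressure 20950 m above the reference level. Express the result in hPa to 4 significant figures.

Scale height: H = RT/g = 295.9 × 91.07 / 1.36 = 19814 m.
Barometric formula: P = P₀ exp(−z/H).
z/H = 20950/19814 = 1.0573; exp(−1.0573) = 0.34739.
P = 1430 × 0.34739 = 496.77 hPa.

P ≈ 496.8 hPa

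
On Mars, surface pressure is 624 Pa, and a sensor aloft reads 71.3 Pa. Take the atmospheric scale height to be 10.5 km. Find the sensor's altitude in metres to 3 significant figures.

z ≈ 22800 m

Invert the barometric formula: z = H ln(P₀/P).
P₀/P = 624/71.3 = 8.7518; ln(8.7518) = 2.1693.
z = 10500 × 2.1693 = 22778 m.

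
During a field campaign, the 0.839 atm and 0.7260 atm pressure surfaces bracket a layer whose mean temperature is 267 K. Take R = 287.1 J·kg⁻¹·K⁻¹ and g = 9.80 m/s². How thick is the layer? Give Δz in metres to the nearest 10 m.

Hypsometric equation: Δz = (R T̄/g) ln(P₁/P₂).
R T̄/g = 287.1 × 267 / 9.80 = 7822.0 m.
ln(0.839/0.7260) = ln(1.1556) = 0.14462.
Δz = 7822.0 × 0.14462 = 1131.2 m.

Δz ≈ 1130 m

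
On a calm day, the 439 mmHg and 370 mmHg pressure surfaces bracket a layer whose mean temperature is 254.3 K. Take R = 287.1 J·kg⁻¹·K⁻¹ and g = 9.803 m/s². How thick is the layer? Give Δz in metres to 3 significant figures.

Δz ≈ 1270 m

Hypsometric equation: Δz = (R T̄/g) ln(P₁/P₂).
R T̄/g = 287.1 × 254.3 / 9.803 = 7447.7 m.
ln(439/370) = ln(1.1865) = 0.17101.
Δz = 7447.7 × 0.17101 = 1273.6 m.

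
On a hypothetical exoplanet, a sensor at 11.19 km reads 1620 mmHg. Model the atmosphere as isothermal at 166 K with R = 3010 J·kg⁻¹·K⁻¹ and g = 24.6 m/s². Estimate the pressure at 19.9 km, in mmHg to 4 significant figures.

P ≈ 1055 mmHg

Scale height: H = RT/g = 3010 × 166 / 24.6 = 20311 m.
Between two levels, P₂ = P₁ exp(−Δz/H) with Δz = z₂ − z₁.
Δz = 19900 − 11190 = 8710.0 m; Δz/H = 8710.0/20311 = 0.42883.
P₂ = 1620 × exp(−0.42883) = 1620 × 0.65127 = 1055.1 mmHg.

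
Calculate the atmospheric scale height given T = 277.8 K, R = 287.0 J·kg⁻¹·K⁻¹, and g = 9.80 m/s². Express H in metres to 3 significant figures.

The scale height of an isothermal atmosphere is H = RT/g.
H = 287.0 × 277.8 / 9.80 = 79729/9.80 = 8135.6 m.

H ≈ 8140 m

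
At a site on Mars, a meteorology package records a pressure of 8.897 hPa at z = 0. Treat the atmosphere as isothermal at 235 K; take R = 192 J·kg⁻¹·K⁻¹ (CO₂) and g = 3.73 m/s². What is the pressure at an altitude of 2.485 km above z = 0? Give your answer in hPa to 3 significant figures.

Scale height: H = RT/g = 192 × 235 / 3.73 = 12097 m.
Barometric formula: P = P₀ exp(−z/H).
z/H = 2485.0/12097 = 0.20542; exp(−0.20542) = 0.81431.
P = 8.897 × 0.81431 = 7.2449 hPa.

P ≈ 7.24 hPa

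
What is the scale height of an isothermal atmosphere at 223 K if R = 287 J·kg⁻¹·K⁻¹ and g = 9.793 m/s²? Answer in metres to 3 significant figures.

H ≈ 6540 m

The scale height of an isothermal atmosphere is H = RT/g.
H = 287 × 223 / 9.793 = 64001/9.793 = 6535.4 m.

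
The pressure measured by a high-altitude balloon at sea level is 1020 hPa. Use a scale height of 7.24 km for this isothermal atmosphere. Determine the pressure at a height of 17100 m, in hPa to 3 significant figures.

Barometric formula: P = P₀ exp(−z/H).
z/H = 17100/7240.0 = 2.3619; exp(−2.3619) = 0.094241.
P = 1020 × 0.094241 = 96.126 hPa.

P ≈ 96.1 hPa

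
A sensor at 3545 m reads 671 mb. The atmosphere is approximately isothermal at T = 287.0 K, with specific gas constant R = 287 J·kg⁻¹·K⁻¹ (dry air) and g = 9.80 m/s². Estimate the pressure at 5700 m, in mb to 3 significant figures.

Scale height: H = RT/g = 287 × 287.0 / 9.80 = 8405.0 m.
Between two levels, P₂ = P₁ exp(−Δz/H) with Δz = z₂ − z₁.
Δz = 5700.0 − 3545.0 = 2155.0 m; Δz/H = 2155.0/8405.0 = 0.25640.
P₂ = 671 × exp(−0.25640) = 671 × 0.77383 = 519.24 mb.

P ≈ 519 mb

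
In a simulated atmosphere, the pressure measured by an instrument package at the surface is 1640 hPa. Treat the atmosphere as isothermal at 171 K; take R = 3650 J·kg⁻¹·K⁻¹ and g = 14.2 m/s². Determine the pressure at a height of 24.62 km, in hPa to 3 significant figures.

P ≈ 937 hPa

Scale height: H = RT/g = 3650 × 171 / 14.2 = 43954 m.
Barometric formula: P = P₀ exp(−z/H).
z/H = 24620/43954 = 0.56013; exp(−0.56013) = 0.57113.
P = 1640 × 0.57113 = 936.65 hPa.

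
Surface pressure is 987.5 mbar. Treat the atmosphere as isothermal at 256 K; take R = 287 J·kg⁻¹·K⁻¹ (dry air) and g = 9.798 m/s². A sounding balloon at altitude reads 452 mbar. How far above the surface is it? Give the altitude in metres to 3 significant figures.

z ≈ 5860 m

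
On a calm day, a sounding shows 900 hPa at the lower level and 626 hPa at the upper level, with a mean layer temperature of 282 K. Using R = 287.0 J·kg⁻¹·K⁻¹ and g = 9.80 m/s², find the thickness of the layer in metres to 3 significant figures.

Hypsometric equation: Δz = (R T̄/g) ln(P₁/P₂).
R T̄/g = 287.0 × 282 / 9.80 = 8258.6 m.
ln(900/626) = ln(1.4377) = 0.36304.
Δz = 8258.6 × 0.36304 = 2998.2 m.

Δz ≈ 3000 m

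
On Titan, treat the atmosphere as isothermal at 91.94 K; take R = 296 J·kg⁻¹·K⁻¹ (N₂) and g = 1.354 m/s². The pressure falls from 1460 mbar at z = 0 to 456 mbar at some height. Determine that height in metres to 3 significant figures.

z ≈ 23400 m

Scale height: H = RT/g = 296 × 91.94 / 1.354 = 20099 m.
Invert the barometric formula: z = H ln(P₀/P).
P₀/P = 1460/456 = 3.2018; ln(3.2018) = 1.1637.
z = 20099 × 1.1637 = 23389 m.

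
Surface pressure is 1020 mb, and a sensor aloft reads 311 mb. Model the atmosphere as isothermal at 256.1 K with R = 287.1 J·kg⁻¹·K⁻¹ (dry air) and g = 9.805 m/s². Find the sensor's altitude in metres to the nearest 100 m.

Scale height: H = RT/g = 287.1 × 256.1 / 9.805 = 7498.9 m.
Invert the barometric formula: z = H ln(P₀/P).
P₀/P = 1020/311 = 3.2797; ln(3.2797) = 1.1878.
z = 7498.9 × 1.1878 = 8907.2 m.

z ≈ 8900 m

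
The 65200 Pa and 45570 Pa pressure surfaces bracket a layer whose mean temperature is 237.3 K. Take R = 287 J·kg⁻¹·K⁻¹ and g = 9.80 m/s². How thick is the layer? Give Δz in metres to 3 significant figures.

Δz ≈ 2490 m

Hypsometric equation: Δz = (R T̄/g) ln(P₁/P₂).
R T̄/g = 287 × 237.3 / 9.80 = 6949.5 m.
ln(65200/45570) = ln(1.4308) = 0.35823.
Δz = 6949.5 × 0.35823 = 2489.5 m.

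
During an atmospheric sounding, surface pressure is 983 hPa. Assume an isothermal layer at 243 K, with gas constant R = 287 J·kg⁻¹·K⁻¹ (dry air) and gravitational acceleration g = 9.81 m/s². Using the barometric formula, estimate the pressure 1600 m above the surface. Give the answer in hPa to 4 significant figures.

Scale height: H = RT/g = 287 × 243 / 9.81 = 7109.2 m.
Barometric formula: P = P₀ exp(−z/H).
z/H = 1600.0/7109.2 = 0.22506; exp(−0.22506) = 0.79847.
P = 983 × 0.79847 = 784.90 hPa.

P ≈ 784.9 hPa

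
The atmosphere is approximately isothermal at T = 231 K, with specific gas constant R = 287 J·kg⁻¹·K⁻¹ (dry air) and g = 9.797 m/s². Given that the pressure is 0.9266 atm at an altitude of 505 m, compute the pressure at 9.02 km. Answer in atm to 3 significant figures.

P ≈ 0.263 atm

Scale height: H = RT/g = 287 × 231 / 9.797 = 6767.1 m.
Between two levels, P₂ = P₁ exp(−Δz/H) with Δz = z₂ − z₁.
Δz = 9020.0 − 505.00 = 8515.0 m; Δz/H = 8515.0/6767.1 = 1.2583.
P₂ = 0.9266 × exp(−1.2583) = 0.9266 × 0.28414 = 0.26328 atm.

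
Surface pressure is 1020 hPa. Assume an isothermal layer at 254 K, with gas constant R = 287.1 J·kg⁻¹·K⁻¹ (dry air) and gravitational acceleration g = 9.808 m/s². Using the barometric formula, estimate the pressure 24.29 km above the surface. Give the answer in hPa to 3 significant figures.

Scale height: H = RT/g = 287.1 × 254 / 9.808 = 7435.1 m.
Barometric formula: P = P₀ exp(−z/H).
z/H = 24290/7435.1 = 3.2669; exp(−3.2669) = 0.038124.
P = 1020 × 0.038124 = 38.886 hPa.

P ≈ 38.9 hPa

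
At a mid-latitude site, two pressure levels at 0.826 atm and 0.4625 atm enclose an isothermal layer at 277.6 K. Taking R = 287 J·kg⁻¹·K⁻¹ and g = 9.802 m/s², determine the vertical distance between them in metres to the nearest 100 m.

Hypsometric equation: Δz = (R T̄/g) ln(P₁/P₂).
R T̄/g = 287 × 277.6 / 9.802 = 8128.1 m.
ln(0.826/0.4625) = ln(1.7859) = 0.57992.
Δz = 8128.1 × 0.57992 = 4713.6 m.

Δz ≈ 4700 m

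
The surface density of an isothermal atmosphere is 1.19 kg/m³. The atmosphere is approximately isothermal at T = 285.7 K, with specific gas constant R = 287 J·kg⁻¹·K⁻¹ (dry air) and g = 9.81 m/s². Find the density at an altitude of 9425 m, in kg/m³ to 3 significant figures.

ρ ≈ 0.385 kg/m³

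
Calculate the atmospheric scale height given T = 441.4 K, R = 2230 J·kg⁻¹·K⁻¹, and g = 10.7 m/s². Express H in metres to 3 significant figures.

The scale height of an isothermal atmosphere is H = RT/g.
H = 2230 × 441.4 / 10.7 = 984320/10.7 = 91993 m.

H ≈ 92000 m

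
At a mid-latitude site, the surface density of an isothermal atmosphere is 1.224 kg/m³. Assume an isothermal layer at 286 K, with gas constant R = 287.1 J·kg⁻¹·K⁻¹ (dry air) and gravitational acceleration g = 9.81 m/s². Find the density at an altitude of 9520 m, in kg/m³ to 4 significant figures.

ρ ≈ 0.3925 kg/m³

Scale height: H = RT/g = 287.1 × 286 / 9.81 = 8370.1 m.
In an isothermal atmosphere, density decays like pressure: ρ = ρ₀ exp(−z/H).
z/H = 9520.0/8370.1 = 1.1374; exp(−1.1374) = 0.32065.
ρ = 1.224 × 0.32065 = 0.39248 kg/m³.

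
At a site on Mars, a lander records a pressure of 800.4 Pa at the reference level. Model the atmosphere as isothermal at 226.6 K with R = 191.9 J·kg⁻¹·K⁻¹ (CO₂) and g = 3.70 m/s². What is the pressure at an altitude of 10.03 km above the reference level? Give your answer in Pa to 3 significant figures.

Scale height: H = RT/g = 191.9 × 226.6 / 3.70 = 11753 m.
Barometric formula: P = P₀ exp(−z/H).
z/H = 10030/11753 = 0.85340; exp(−0.85340) = 0.42596.
P = 800.4 × 0.42596 = 340.94 Pa.

P ≈ 341 Pa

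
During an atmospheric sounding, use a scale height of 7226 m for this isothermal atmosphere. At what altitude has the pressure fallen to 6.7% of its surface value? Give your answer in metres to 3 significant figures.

z ≈ 19500 m

Set P/P₀ = exp(−z/H) = 0.067, so z = −H ln(0.067).
−ln(0.067) = 2.7031; z = 7226.0 × 2.7031 = 19533 m.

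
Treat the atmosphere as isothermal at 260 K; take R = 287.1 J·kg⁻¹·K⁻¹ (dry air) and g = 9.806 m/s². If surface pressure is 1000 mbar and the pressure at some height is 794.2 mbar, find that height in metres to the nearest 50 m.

z ≈ 1750 m

Scale height: H = RT/g = 287.1 × 260 / 9.806 = 7612.3 m.
Invert the barometric formula: z = H ln(P₀/P).
P₀/P = 1000/794.2 = 1.2591; ln(1.2591) = 0.23040.
z = 7612.3 × 0.23040 = 1753.9 m.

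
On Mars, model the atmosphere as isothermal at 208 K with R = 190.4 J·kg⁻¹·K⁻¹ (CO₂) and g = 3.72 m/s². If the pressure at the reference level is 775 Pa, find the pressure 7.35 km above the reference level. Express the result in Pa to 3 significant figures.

Scale height: H = RT/g = 190.4 × 208 / 3.72 = 10646 m.
Barometric formula: P = P₀ exp(−z/H).
z/H = 7350.0/10646 = 0.69040; exp(−0.69040) = 0.50138.
P = 775 × 0.50138 = 388.57 Pa.

P ≈ 389 Pa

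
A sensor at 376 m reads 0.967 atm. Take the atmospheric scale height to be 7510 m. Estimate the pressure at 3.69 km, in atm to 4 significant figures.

Between two levels, P₂ = P₁ exp(−Δz/H) with Δz = z₂ − z₁.
Δz = 3690.0 − 376.00 = 3314.0 m; Δz/H = 3314.0/7510.0 = 0.44128.
P₂ = 0.967 × exp(−0.44128) = 0.967 × 0.64321 = 0.62198 atm.

P ≈ 0.6220 atm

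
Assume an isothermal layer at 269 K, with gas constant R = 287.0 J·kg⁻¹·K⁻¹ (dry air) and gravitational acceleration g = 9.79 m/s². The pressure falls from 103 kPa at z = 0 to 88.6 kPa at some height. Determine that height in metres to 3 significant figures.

Scale height: H = RT/g = 287.0 × 269 / 9.79 = 7885.9 m.
Invert the barometric formula: z = H ln(P₀/P).
P₀/P = 103/88.6 = 1.1625; ln(1.1625) = 0.15057.
z = 7885.9 × 0.15057 = 1187.4 m.

z ≈ 1190 m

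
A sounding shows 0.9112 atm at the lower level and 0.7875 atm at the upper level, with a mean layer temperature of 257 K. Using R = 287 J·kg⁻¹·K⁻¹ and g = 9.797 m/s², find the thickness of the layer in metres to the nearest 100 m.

Hypsometric equation: Δz = (R T̄/g) ln(P₁/P₂).
R T̄/g = 287 × 257 / 9.797 = 7528.7 m.
ln(0.9112/0.7875) = ln(1.1571) = 0.14592.
Δz = 7528.7 × 0.14592 = 1098.6 m.

Δz ≈ 1100 m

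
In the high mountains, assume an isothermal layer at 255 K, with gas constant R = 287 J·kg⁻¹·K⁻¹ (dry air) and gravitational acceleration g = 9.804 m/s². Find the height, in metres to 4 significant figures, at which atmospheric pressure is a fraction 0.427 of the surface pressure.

z ≈ 6352 m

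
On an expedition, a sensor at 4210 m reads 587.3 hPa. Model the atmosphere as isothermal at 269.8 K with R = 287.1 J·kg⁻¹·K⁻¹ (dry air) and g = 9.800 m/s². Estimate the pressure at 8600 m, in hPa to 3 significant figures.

Scale height: H = RT/g = 287.1 × 269.8 / 9.800 = 7904.0 m.
Between two levels, P₂ = P₁ exp(−Δz/H) with Δz = z₂ − z₁.
Δz = 8600.0 − 4210.0 = 4390.0 m; Δz/H = 4390.0/7904.0 = 0.55541.
P₂ = 587.3 × exp(−0.55541) = 587.3 × 0.57384 = 337.02 hPa.

P ≈ 337 hPa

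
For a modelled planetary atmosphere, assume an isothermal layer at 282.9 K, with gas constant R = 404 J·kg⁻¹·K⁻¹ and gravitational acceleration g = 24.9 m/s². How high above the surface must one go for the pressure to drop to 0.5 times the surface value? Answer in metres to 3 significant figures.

Scale height: H = RT/g = 404 × 282.9 / 24.9 = 4590.0 m.
Set P/P₀ = exp(−z/H) = 0.5, so z = −H ln(0.5).
−ln(0.5) = 0.69315; z = 4590.0 × 0.69315 = 3181.6 m.

z ≈ 3180 m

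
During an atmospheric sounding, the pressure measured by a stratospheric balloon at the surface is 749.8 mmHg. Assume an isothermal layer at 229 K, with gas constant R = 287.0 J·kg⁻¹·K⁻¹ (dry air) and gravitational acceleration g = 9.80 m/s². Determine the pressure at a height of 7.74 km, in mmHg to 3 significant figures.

P ≈ 236 mmHg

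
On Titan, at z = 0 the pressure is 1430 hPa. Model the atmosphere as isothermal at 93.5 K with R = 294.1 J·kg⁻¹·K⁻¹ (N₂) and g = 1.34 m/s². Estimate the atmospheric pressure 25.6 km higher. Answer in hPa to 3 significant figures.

P ≈ 411 hPa

Scale height: H = RT/g = 294.1 × 93.5 / 1.34 = 20521 m.
Barometric formula: P = P₀ exp(−z/H).
z/H = 25600/20521 = 1.2475; exp(−1.2475) = 0.28722.
P = 1430 × 0.28722 = 410.72 hPa.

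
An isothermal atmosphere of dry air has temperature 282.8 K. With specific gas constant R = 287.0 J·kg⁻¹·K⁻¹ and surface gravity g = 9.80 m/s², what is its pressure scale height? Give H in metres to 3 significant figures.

H ≈ 8280 m

The scale height of an isothermal atmosphere is H = RT/g.
H = 287.0 × 282.8 / 9.80 = 81164/9.80 = 8282.0 m.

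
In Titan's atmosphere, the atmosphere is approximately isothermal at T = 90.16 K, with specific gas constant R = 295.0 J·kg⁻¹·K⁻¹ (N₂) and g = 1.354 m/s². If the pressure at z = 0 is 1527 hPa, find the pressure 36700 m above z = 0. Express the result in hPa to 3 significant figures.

P ≈ 236 hPa

Scale height: H = RT/g = 295.0 × 90.16 / 1.354 = 19643 m.
Barometric formula: P = P₀ exp(−z/H).
z/H = 36700/19643 = 1.8684; exp(−1.8684) = 0.15437.
P = 1527 × 0.15437 = 235.72 hPa.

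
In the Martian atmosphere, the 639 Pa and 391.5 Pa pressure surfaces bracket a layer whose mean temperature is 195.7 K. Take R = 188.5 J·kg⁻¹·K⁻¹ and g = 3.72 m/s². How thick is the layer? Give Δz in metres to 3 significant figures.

Hypsometric equation: Δz = (R T̄/g) ln(P₁/P₂).
R T̄/g = 188.5 × 195.7 / 3.72 = 9916.5 m.
ln(639/391.5) = ln(1.6322) = 0.48993.
Δz = 9916.5 × 0.48993 = 4858.4 m.

Δz ≈ 4860 m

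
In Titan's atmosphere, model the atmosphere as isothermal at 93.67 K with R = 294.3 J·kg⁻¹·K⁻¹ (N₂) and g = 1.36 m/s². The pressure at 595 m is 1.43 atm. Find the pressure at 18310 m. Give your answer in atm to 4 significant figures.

P ≈ 0.5967 atm

Scale height: H = RT/g = 294.3 × 93.67 / 1.36 = 20270 m.
Between two levels, P₂ = P₁ exp(−Δz/H) with Δz = z₂ − z₁.
Δz = 18310 − 595.00 = 17715 m; Δz/H = 17715/20270 = 0.87395.
P₂ = 1.43 × exp(−0.87395) = 1.43 × 0.41730 = 0.59674 atm.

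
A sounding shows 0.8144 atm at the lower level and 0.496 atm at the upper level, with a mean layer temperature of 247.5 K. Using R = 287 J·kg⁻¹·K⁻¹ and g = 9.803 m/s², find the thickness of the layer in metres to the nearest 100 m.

Δz ≈ 3600 m

Hypsometric equation: Δz = (R T̄/g) ln(P₁/P₂).
R T̄/g = 287 × 247.5 / 9.803 = 7246.0 m.
ln(0.8144/0.496) = ln(1.6419) = 0.49585.
Δz = 7246.0 × 0.49585 = 3592.9 m.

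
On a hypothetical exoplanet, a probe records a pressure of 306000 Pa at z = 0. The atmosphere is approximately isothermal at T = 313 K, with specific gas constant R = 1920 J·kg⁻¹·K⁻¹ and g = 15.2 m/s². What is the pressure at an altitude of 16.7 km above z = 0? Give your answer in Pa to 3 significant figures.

Scale height: H = RT/g = 1920 × 313 / 15.2 = 39537 m.
Barometric formula: P = P₀ exp(−z/H).
z/H = 16700/39537 = 0.42239; exp(−0.42239) = 0.65548.
P = 306000 × 0.65548 = 200580 Pa.

P ≈ 201000 Pa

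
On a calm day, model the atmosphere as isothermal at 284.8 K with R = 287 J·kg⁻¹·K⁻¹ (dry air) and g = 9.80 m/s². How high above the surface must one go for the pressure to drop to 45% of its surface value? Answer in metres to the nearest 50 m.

z ≈ 6650 m

Scale height: H = RT/g = 287 × 284.8 / 9.80 = 8340.6 m.
Set P/P₀ = exp(−z/H) = 0.45, so z = −H ln(0.45).
−ln(0.45) = 0.79851; z = 8340.6 × 0.79851 = 6660.1 m.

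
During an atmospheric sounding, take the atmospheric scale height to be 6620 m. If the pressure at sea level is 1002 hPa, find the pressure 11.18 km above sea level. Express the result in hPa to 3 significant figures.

Barometric formula: P = P₀ exp(−z/H).
z/H = 11180/6620.0 = 1.6888; exp(−1.6888) = 0.18474.
P = 1002 × 0.18474 = 185.11 hPa.

P ≈ 185 hPa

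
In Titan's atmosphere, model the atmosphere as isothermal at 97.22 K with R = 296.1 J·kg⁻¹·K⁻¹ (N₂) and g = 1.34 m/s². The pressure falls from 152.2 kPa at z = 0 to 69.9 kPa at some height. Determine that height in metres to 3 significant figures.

z ≈ 16700 m

Scale height: H = RT/g = 296.1 × 97.22 / 1.34 = 21483 m.
Invert the barometric formula: z = H ln(P₀/P).
P₀/P = 152.2/69.9 = 2.1774; ln(2.1774) = 0.77813.
z = 21483 × 0.77813 = 16717 m.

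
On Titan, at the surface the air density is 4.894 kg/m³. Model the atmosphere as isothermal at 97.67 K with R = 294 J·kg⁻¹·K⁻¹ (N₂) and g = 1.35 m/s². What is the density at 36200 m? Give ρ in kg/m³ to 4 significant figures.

Scale height: H = RT/g = 294 × 97.67 / 1.35 = 21270 m.
In an isothermal atmosphere, density decays like pressure: ρ = ρ₀ exp(−z/H).
z/H = 36200/21270 = 1.7019; exp(−1.7019) = 0.18234.
ρ = 4.894 × 0.18234 = 0.89237 kg/m³.

ρ ≈ 0.8924 kg/m³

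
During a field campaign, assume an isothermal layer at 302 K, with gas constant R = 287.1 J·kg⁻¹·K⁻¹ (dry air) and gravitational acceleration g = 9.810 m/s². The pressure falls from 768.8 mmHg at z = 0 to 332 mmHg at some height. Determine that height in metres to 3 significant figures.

z ≈ 7420 m

Scale height: H = RT/g = 287.1 × 302 / 9.810 = 8838.3 m.
Invert the barometric formula: z = H ln(P₀/P).
P₀/P = 768.8/332 = 2.3157; ln(2.3157) = 0.83971.
z = 8838.3 × 0.83971 = 7421.6 m.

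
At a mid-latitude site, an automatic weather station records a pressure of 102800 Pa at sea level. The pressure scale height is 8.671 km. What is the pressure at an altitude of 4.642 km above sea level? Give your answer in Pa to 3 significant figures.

P ≈ 60200 Pa

Barometric formula: P = P₀ exp(−z/H).
z/H = 4642.0/8671.0 = 0.53535; exp(−0.53535) = 0.58546.
P = 102800 × 0.58546 = 60185 Pa.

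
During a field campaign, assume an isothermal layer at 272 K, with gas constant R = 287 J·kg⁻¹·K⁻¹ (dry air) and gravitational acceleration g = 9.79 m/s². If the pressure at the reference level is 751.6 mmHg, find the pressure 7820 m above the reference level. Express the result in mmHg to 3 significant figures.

P ≈ 282 mmHg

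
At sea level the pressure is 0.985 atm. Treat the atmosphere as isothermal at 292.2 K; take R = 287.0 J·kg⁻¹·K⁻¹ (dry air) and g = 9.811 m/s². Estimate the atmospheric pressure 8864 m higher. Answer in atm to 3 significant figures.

P ≈ 0.349 atm

Scale height: H = RT/g = 287.0 × 292.2 / 9.811 = 8547.7 m.
Barometric formula: P = P₀ exp(−z/H).
z/H = 8864.0/8547.7 = 1.0370; exp(−1.0370) = 0.35452.
P = 0.985 × 0.35452 = 0.34920 atm.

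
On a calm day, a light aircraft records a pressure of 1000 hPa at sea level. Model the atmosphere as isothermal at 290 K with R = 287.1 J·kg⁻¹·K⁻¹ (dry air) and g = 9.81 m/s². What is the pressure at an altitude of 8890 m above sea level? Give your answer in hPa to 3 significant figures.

P ≈ 351 hPa

Scale height: H = RT/g = 287.1 × 290 / 9.81 = 8487.2 m.
Barometric formula: P = P₀ exp(−z/H).
z/H = 8890.0/8487.2 = 1.0475; exp(−1.0475) = 0.35081.
P = 1000 × 0.35081 = 350.81 hPa.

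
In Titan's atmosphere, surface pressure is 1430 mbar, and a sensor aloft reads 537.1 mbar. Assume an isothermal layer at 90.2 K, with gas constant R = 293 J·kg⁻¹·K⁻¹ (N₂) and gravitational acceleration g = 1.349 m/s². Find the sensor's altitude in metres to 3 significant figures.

z ≈ 19200 m

Scale height: H = RT/g = 293 × 90.2 / 1.349 = 19591 m.
Invert the barometric formula: z = H ln(P₀/P).
P₀/P = 1430/537.1 = 2.6624; ln(2.6624) = 0.97923.
z = 19591 × 0.97923 = 19184 m.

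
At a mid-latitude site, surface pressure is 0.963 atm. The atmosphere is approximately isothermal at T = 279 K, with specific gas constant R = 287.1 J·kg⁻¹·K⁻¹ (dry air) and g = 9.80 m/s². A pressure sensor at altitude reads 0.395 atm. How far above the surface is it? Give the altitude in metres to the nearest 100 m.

Scale height: H = RT/g = 287.1 × 279 / 9.80 = 8173.6 m.
Invert the barometric formula: z = H ln(P₀/P).
P₀/P = 0.963/0.395 = 2.4380; ln(2.4380) = 0.89118.
z = 8173.6 × 0.89118 = 7284.1 m.

z ≈ 7300 m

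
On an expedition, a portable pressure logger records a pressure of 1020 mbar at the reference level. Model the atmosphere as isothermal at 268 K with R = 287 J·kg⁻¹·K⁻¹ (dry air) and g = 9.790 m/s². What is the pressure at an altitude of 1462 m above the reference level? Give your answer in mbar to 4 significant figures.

Scale height: H = RT/g = 287 × 268 / 9.790 = 7856.6 m.
Barometric formula: P = P₀ exp(−z/H).
z/H = 1462.0/7856.6 = 0.18609; exp(−0.18609) = 0.83020.
P = 1020 × 0.83020 = 846.80 mbar.

P ≈ 846.8 mbar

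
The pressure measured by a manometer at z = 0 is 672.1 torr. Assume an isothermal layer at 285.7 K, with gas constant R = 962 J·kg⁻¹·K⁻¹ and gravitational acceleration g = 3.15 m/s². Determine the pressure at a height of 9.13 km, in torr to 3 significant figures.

P ≈ 605 torr

Scale height: H = RT/g = 962 × 285.7 / 3.15 = 87252 m.
Barometric formula: P = P₀ exp(−z/H).
z/H = 9130.0/87252 = 0.10464; exp(−0.10464) = 0.90065.
P = 672.1 × 0.90065 = 605.33 torr.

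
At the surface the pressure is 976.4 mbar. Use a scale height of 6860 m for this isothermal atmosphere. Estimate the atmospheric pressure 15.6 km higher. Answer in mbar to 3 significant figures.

Barometric formula: P = P₀ exp(−z/H).
z/H = 15600/6860.0 = 2.2741; exp(−2.2741) = 0.10289.
P = 976.4 × 0.10289 = 100.46 mbar.

P ≈ 100 mbar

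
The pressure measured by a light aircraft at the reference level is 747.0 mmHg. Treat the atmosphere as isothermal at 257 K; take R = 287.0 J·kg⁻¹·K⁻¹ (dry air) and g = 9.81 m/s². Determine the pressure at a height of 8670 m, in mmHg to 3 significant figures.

Scale height: H = RT/g = 287.0 × 257 / 9.81 = 7518.8 m.
Barometric formula: P = P₀ exp(−z/H).
z/H = 8670.0/7518.8 = 1.1531; exp(−1.1531) = 0.31566.
P = 747.0 × 0.31566 = 235.80 mmHg.

P ≈ 236 mmHg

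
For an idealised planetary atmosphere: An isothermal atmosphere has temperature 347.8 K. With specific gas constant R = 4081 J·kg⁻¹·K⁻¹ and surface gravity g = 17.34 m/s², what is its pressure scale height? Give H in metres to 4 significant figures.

H ≈ 81860 m

The scale height of an isothermal atmosphere is H = RT/g.
H = 4081 × 347.8 / 17.34 = 1419400/17.34 = 81857 m.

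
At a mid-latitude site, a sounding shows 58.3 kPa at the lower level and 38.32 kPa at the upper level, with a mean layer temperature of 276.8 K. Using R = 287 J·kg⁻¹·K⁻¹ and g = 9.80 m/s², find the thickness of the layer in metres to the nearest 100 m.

Δz ≈ 3400 m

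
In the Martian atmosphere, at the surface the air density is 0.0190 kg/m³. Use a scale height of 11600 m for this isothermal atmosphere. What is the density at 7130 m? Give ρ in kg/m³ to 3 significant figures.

ρ ≈ 0.0103 kg/m³

In an isothermal atmosphere, density decays like pressure: ρ = ρ₀ exp(−z/H).
z/H = 7130.0/11600 = 0.61466; exp(−0.61466) = 0.54082.
ρ = 0.0190 × 0.54082 = 0.010276 kg/m³.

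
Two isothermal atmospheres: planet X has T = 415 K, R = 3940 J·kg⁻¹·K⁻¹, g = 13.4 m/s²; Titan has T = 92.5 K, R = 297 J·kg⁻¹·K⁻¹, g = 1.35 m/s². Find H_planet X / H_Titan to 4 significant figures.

H = RT/g for each body.
H_planet X = 3940 × 415 / 13.4 = 122020 m.
H_Titan = 297 × 92.5 / 1.35 = 20350 m.
H_planet X/H_Titan = 122020/20350 = 5.9961.

H_planet X/H_Titan ≈ 5.996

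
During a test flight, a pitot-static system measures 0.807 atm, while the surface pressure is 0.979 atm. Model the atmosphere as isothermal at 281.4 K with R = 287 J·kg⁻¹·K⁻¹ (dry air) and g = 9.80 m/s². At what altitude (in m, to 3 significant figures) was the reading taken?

z ≈ 1590 m

Scale height: H = RT/g = 287 × 281.4 / 9.80 = 8241.0 m.
Invert the barometric formula: z = H ln(P₀/P).
P₀/P = 0.979/0.807 = 1.2131; ln(1.2131) = 0.19318.
z = 8241.0 × 0.19318 = 1592.0 m.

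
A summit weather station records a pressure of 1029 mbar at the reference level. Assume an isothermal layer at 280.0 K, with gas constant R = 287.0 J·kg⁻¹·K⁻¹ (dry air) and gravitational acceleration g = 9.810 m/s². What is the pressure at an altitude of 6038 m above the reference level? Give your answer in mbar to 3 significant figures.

Scale height: H = RT/g = 287.0 × 280.0 / 9.810 = 8191.6 m.
Barometric formula: P = P₀ exp(−z/H).
z/H = 6038.0/8191.6 = 0.73710; exp(−0.73710) = 0.47850.
P = 1029 × 0.47850 = 492.38 mbar.

P ≈ 492 mbar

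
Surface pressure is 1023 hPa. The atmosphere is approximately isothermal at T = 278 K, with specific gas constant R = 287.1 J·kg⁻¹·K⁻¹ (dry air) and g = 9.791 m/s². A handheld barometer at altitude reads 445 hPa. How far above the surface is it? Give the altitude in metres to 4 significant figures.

Scale height: H = RT/g = 287.1 × 278 / 9.791 = 8151.8 m.
Invert the barometric formula: z = H ln(P₀/P).
P₀/P = 1023/445 = 2.2989; ln(2.2989) = 0.83243.
z = 8151.8 × 0.83243 = 6785.8 m.

z ≈ 6786 m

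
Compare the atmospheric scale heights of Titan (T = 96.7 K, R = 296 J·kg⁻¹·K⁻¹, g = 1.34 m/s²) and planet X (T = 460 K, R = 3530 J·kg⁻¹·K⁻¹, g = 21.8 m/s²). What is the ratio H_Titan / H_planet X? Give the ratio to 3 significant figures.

H = RT/g for each body.
H_Titan = 296 × 96.7 / 1.34 = 21361 m.
H_planet X = 3530 × 460 / 21.8 = 74486 m.
H_Titan/H_planet X = 21361/74486 = 0.28678.

H_Titan/H_planet X ≈ 0.287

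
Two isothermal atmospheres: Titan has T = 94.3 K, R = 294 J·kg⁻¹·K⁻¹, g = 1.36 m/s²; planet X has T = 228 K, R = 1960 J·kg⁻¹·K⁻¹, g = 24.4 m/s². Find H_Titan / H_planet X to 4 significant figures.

H_Titan/H_planet X ≈ 1.113

H = RT/g for each body.
H_Titan = 294 × 94.3 / 1.36 = 20385 m.
H_planet X = 1960 × 228 / 24.4 = 18315 m.
H_Titan/H_planet X = 20385/18315 = 1.1130.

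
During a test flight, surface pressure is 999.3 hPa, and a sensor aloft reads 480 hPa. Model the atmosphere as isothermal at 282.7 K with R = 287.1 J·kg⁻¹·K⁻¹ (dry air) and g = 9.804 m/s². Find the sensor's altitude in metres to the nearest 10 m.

Scale height: H = RT/g = 287.1 × 282.7 / 9.804 = 8278.6 m.
Invert the barometric formula: z = H ln(P₀/P).
P₀/P = 999.3/480 = 2.0819; ln(2.0819) = 0.73328.
z = 8278.6 × 0.73328 = 6070.5 m.

z ≈ 6070 m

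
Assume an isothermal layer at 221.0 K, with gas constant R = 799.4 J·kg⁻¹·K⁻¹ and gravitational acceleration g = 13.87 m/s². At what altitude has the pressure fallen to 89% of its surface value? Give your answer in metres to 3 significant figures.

Scale height: H = RT/g = 799.4 × 221.0 / 13.87 = 12737 m.
Set P/P₀ = exp(−z/H) = 0.89, so z = −H ln(0.89).
−ln(0.89) = 0.11653; z = 12737 × 0.11653 = 1484.2 m.

z ≈ 1480 m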